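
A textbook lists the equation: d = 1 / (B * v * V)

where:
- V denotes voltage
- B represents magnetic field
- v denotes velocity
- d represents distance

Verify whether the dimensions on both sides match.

No

V (voltage) has dimensions [I^-1 L^2 M T^-3].
B (magnetic field) has dimensions [I^-1 M T^-2].
v (velocity) has dimensions [L T^-1].
d (distance) has dimensions [L].

Left side: [L]
Right side: [I^2 L^-3 M^-2 T^6]

The two sides have different dimensions, so the equation is NOT dimensionally consistent.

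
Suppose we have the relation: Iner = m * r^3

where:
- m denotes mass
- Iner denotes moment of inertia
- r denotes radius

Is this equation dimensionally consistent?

No

m (mass) has dimensions [M].
Iner (moment of inertia) has dimensions [L^2 M].
r (radius) has dimensions [L].

Left side: [L^2 M]
Right side: [L^3 M]

The two sides have different dimensions, so the equation is NOT dimensionally consistent.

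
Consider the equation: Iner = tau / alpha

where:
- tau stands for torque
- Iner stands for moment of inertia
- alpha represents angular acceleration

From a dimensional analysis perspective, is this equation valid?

Yes

tau (torque) has dimensions [L^2 M T^-2].
Iner (moment of inertia) has dimensions [L^2 M].
alpha (angular acceleration) has dimensions [T^-2].

Left side: [L^2 M]
Right side: [L^2 M]

Both sides have the same dimensions, so the equation is dimensionally consistent.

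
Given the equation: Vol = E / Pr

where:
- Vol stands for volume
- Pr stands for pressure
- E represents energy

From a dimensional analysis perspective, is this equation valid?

Yes

Vol (volume) has dimensions [L^3].
Pr (pressure) has dimensions [L^-1 M T^-2].
E (energy) has dimensions [L^2 M T^-2].

Left side: [L^3]
Right side: [L^3]

Both sides have the same dimensions, so the equation is dimensionally consistent.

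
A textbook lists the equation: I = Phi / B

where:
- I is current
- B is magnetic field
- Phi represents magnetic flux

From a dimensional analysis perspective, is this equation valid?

No

I (current) has dimensions [I].
B (magnetic field) has dimensions [I^-1 M T^-2].
Phi (magnetic flux) has dimensions [I^-1 L^2 M T^-2].

Left side: [I]
Right side: [L^2]

The two sides have different dimensions, so the equation is NOT dimensionally consistent.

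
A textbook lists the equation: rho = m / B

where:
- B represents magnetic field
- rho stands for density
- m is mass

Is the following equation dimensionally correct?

No

B (magnetic field) has dimensions [I^-1 M T^-2].
rho (density) has dimensions [L^-3 M].
m (mass) has dimensions [M].

Left side: [L^-3 M]
Right side: [I T^2]

The two sides have different dimensions, so the equation is NOT dimensionally consistent.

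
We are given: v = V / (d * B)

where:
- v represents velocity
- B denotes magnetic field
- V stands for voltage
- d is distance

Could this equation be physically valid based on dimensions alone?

Yes

v (velocity) has dimensions [L T^-1].
B (magnetic field) has dimensions [I^-1 M T^-2].
V (voltage) has dimensions [I^-1 L^2 M T^-3].
d (distance) has dimensions [L].

Left side: [L T^-1]
Right side: [L T^-1]

Both sides have the same dimensions, so the equation is dimensionally consistent.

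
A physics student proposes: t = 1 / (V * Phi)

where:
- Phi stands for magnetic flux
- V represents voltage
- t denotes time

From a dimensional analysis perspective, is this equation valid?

No

Phi (magnetic flux) has dimensions [I^-1 L^2 M T^-2].
V (voltage) has dimensions [I^-1 L^2 M T^-3].
t (time) has dimensions [T].

Left side: [T]
Right side: [I^2 L^-4 M^-2 T^5]

The two sides have different dimensions, so the equation is NOT dimensionally consistent.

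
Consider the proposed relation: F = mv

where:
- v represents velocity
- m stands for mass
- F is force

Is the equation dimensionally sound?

No

v (velocity) has dimensions [L T^-1].
m (mass) has dimensions [M].
F (force) has dimensions [L M T^-2].

Left side: [L M T^-2]
Right side: [L M T^-1]

The two sides have different dimensions, so the equation is NOT dimensionally consistent.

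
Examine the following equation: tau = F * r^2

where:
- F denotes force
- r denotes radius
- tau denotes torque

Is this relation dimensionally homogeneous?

No

F (force) has dimensions [L M T^-2].
r (radius) has dimensions [L].
tau (torque) has dimensions [L^2 M T^-2].

Left side: [L^2 M T^-2]
Right side: [L^3 M T^-2]

The two sides have different dimensions, so the equation is NOT dimensionally consistent.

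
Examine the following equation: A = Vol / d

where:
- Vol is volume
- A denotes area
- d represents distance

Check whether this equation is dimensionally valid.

Yes

Vol (volume) has dimensions [L^3].
A (area) has dimensions [L^2].
d (distance) has dimensions [L].

Left side: [L^2]
Right side: [L^2]

Both sides have the same dimensions, so the equation is dimensionally consistent.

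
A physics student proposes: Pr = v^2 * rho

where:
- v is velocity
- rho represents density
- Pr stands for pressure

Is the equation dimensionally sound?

Yes

v (velocity) has dimensions [L T^-1].
rho (density) has dimensions [L^-3 M].
Pr (pressure) has dimensions [L^-1 M T^-2].

Left side: [L^-1 M T^-2]
Right side: [L^-1 M T^-2]

Both sides have the same dimensions, so the equation is dimensionally consistent.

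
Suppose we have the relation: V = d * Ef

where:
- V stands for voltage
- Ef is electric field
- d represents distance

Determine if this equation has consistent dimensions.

Yes

V (voltage) has dimensions [I^-1 L^2 M T^-3].
Ef (electric field) has dimensions [I^-1 L M T^-3].
d (distance) has dimensions [L].

Left side: [I^-1 L^2 M T^-3]
Right side: [I^-1 L^2 M T^-3]

Both sides have the same dimensions, so the equation is dimensionally consistent.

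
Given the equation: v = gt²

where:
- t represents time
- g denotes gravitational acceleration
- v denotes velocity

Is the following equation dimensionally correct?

No

t (time) has dimensions [T].
g (gravitational acceleration) has dimensions [L T^-2].
v (velocity) has dimensions [L T^-1].

Left side: [L T^-1]
Right side: [L]

The two sides have different dimensions, so the equation is NOT dimensionally consistent.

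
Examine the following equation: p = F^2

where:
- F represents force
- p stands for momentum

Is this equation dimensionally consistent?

No

F (force) has dimensions [L M T^-2].
p (momentum) has dimensions [L M T^-1].

Left side: [L M T^-1]
Right side: [L^2 M^2 T^-4]

The two sides have different dimensions, so the equation is NOT dimensionally consistent.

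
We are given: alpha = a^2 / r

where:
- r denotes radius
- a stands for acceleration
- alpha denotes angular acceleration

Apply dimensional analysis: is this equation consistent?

No

r (radius) has dimensions [L].
a (acceleration) has dimensions [L T^-2].
alpha (angular acceleration) has dimensions [T^-2].

Left side: [T^-2]
Right side: [L T^-4]

The two sides have different dimensions, so the equation is NOT dimensionally consistent.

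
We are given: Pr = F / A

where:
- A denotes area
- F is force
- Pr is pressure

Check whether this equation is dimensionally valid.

Yes

A (area) has dimensions [L^2].
F (force) has dimensions [L M T^-2].
Pr (pressure) has dimensions [L^-1 M T^-2].

Left side: [L^-1 M T^-2]
Right side: [L^-1 M T^-2]

Both sides have the same dimensions, so the equation is dimensionally consistent.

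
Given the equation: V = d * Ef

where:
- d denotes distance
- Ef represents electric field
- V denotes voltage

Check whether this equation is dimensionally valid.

Yes

d (distance) has dimensions [L].
Ef (electric field) has dimensions [I^-1 L M T^-3].
V (voltage) has dimensions [I^-1 L^2 M T^-3].

Left side: [I^-1 L^2 M T^-3]
Right side: [I^-1 L^2 M T^-3]

Both sides have the same dimensions, so the equation is dimensionally consistent.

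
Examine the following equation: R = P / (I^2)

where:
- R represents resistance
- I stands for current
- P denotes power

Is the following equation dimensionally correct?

Yes

R (resistance) has dimensions [I^-2 L^2 M T^-3].
I (current) has dimensions [I].
P (power) has dimensions [L^2 M T^-3].

Left side: [I^-2 L^2 M T^-3]
Right side: [I^-2 L^2 M T^-3]

Both sides have the same dimensions, so the equation is dimensionally consistent.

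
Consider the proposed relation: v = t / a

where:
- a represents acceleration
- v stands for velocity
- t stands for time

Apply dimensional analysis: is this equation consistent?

No

a (acceleration) has dimensions [L T^-2].
v (velocity) has dimensions [L T^-1].
t (time) has dimensions [T].

Left side: [L T^-1]
Right side: [L^-1 T^3]

The two sides have different dimensions, so the equation is NOT dimensionally consistent.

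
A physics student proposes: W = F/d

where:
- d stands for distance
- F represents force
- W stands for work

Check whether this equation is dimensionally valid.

No

d (distance) has dimensions [L].
F (force) has dimensions [L M T^-2].
W (work) has dimensions [L^2 M T^-2].

Left side: [L^2 M T^-2]
Right side: [M T^-2]

The two sides have different dimensions, so the equation is NOT dimensionally consistent.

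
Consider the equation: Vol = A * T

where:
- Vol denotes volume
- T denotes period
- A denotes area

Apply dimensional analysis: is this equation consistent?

No

Vol (volume) has dimensions [L^3].
T (period) has dimensions [T].
A (area) has dimensions [L^2].

Left side: [L^3]
Right side: [L^2 T]

The two sides have different dimensions, so the equation is NOT dimensionally consistent.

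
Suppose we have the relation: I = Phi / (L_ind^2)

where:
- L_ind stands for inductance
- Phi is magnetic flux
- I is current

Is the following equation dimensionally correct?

No

L_ind (inductance) has dimensions [I^-2 L^2 M T^-2].
Phi (magnetic flux) has dimensions [I^-1 L^2 M T^-2].
I (current) has dimensions [I].

Left side: [I]
Right side: [I^3 L^-2 M^-1 T^2]

The two sides have different dimensions, so the equation is NOT dimensionally consistent.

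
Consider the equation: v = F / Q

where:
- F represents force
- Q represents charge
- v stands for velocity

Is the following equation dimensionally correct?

No

F (force) has dimensions [L M T^-2].
Q (charge) has dimensions [I T].
v (velocity) has dimensions [L T^-1].

Left side: [L T^-1]
Right side: [I^-1 L M T^-3]

The two sides have different dimensions, so the equation is NOT dimensionally consistent.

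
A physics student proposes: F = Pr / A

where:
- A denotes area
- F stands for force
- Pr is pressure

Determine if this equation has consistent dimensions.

No

A (area) has dimensions [L^2].
F (force) has dimensions [L M T^-2].
Pr (pressure) has dimensions [L^-1 M T^-2].

Left side: [L M T^-2]
Right side: [L^-3 M T^-2]

The two sides have different dimensions, so the equation is NOT dimensionally consistent.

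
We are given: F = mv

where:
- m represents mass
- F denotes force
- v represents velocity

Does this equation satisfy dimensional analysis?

No

m (mass) has dimensions [M].
F (force) has dimensions [L M T^-2].
v (velocity) has dimensions [L T^-1].

Left side: [L M T^-2]
Right side: [L M T^-1]

The two sides have different dimensions, so the equation is NOT dimensionally consistent.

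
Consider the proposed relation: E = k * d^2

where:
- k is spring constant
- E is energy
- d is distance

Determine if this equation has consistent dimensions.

Yes

k (spring constant) has dimensions [M T^-2].
E (energy) has dimensions [L^2 M T^-2].
d (distance) has dimensions [L].

Left side: [L^2 M T^-2]
Right side: [L^2 M T^-2]

Both sides have the same dimensions, so the equation is dimensionally consistent.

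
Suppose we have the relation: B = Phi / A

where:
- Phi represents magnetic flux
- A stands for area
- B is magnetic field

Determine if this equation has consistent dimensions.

Yes

Phi (magnetic flux) has dimensions [I^-1 L^2 M T^-2].
A (area) has dimensions [L^2].
B (magnetic field) has dimensions [I^-1 M T^-2].

Left side: [I^-1 M T^-2]
Right side: [I^-1 M T^-2]

Both sides have the same dimensions, so the equation is dimensionally consistent.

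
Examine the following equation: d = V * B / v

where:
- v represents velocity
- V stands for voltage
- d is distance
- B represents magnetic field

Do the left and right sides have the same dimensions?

No

v (velocity) has dimensions [L T^-1].
V (voltage) has dimensions [I^-1 L^2 M T^-3].
d (distance) has dimensions [L].
B (magnetic field) has dimensions [I^-1 M T^-2].

Left side: [L]
Right side: [I^-2 L M^2 T^-4]

The two sides have different dimensions, so the equation is NOT dimensionally consistent.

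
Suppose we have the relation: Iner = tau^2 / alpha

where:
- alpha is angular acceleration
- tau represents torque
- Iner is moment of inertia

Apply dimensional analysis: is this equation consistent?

No

alpha (angular acceleration) has dimensions [T^-2].
tau (torque) has dimensions [L^2 M T^-2].
Iner (moment of inertia) has dimensions [L^2 M].

Left side: [L^2 M]
Right side: [L^4 M^2 T^-2]

The two sides have different dimensions, so the equation is NOT dimensionally consistent.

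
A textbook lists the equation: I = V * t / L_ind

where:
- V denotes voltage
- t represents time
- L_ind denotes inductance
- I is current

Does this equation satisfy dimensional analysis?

Yes

V (voltage) has dimensions [I^-1 L^2 M T^-3].
t (time) has dimensions [T].
L_ind (inductance) has dimensions [I^-2 L^2 M T^-2].
I (current) has dimensions [I].

Left side: [I]
Right side: [I]

Both sides have the same dimensions, so the equation is dimensionally consistent.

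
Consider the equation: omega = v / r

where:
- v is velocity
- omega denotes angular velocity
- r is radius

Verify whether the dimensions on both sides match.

Yes

v (velocity) has dimensions [L T^-1].
omega (angular velocity) has dimensions [T^-1].
r (radius) has dimensions [L].

Left side: [T^-1]
Right side: [T^-1]

Both sides have the same dimensions, so the equation is dimensionally consistent.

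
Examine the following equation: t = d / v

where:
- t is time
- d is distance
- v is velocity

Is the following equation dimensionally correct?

Yes

t (time) has dimensions [T].
d (distance) has dimensions [L].
v (velocity) has dimensions [L T^-1].

Left side: [T]
Right side: [T]

Both sides have the same dimensions, so the equation is dimensionally consistent.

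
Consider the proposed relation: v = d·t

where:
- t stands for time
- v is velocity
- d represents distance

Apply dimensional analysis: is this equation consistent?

No

t (time) has dimensions [T].
v (velocity) has dimensions [L T^-1].
d (distance) has dimensions [L].

Left side: [L T^-1]
Right side: [L T]

The two sides have different dimensions, so the equation is NOT dimensionally consistent.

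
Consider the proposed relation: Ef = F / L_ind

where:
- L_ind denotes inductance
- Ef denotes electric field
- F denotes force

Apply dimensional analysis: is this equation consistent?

No

L_ind (inductance) has dimensions [I^-2 L^2 M T^-2].
Ef (electric field) has dimensions [I^-1 L M T^-3].
F (force) has dimensions [L M T^-2].

Left side: [I^-1 L M T^-3]
Right side: [I^2 L^-1]

The two sides have different dimensions, so the equation is NOT dimensionally consistent.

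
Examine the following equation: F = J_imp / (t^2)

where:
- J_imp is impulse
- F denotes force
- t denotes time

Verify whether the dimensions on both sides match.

No

J_imp (impulse) has dimensions [L M T^-1].
F (force) has dimensions [L M T^-2].
t (time) has dimensions [T].

Left side: [L M T^-2]
Right side: [L M T^-3]

The two sides have different dimensions, so the equation is NOT dimensionally consistent.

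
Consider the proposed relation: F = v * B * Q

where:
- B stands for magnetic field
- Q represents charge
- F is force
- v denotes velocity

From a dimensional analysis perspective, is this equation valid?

Yes

B (magnetic field) has dimensions [I^-1 M T^-2].
Q (charge) has dimensions [I T].
F (force) has dimensions [L M T^-2].
v (velocity) has dimensions [L T^-1].

Left side: [L M T^-2]
Right side: [L M T^-2]

Both sides have the same dimensions, so the equation is dimensionally consistent.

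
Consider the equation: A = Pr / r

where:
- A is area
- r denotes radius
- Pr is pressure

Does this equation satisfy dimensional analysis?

No

A (area) has dimensions [L^2].
r (radius) has dimensions [L].
Pr (pressure) has dimensions [L^-1 M T^-2].

Left side: [L^2]
Right side: [L^-2 M T^-2]

The two sides have different dimensions, so the equation is NOT dimensionally consistent.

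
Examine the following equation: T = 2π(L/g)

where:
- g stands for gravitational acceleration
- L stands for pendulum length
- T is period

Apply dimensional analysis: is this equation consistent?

No

g (gravitational acceleration) has dimensions [L T^-2].
L (pendulum length) has dimensions [L].
T (period) has dimensions [T].

Left side: [T]
Right side: [T^2]

The two sides have different dimensions, so the equation is NOT dimensionally consistent.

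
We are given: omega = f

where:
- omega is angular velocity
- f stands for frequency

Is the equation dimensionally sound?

Yes

omega (angular velocity) has dimensions [T^-1].
f (frequency) has dimensions [T^-1].

Left side: [T^-1]
Right side: [T^-1]

Both sides have the same dimensions, so the equation is dimensionally consistent.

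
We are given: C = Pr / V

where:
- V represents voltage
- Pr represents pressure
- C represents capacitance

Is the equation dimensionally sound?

No

V (voltage) has dimensions [I^-1 L^2 M T^-3].
Pr (pressure) has dimensions [L^-1 M T^-2].
C (capacitance) has dimensions [I^2 L^-2 M^-1 T^4].

Left side: [I^2 L^-2 M^-1 T^4]
Right side: [I L^-3 T]

The two sides have different dimensions, so the equation is NOT dimensionally consistent.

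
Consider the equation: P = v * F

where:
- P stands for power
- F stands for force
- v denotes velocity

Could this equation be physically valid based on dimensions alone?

Yes

P (power) has dimensions [L^2 M T^-3].
F (force) has dimensions [L M T^-2].
v (velocity) has dimensions [L T^-1].

Left side: [L^2 M T^-3]
Right side: [L^2 M T^-3]

Both sides have the same dimensions, so the equation is dimensionally consistent.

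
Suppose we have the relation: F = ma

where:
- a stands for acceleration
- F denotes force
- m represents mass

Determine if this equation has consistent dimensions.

Yes

a (acceleration) has dimensions [L T^-2].
F (force) has dimensions [L M T^-2].
m (mass) has dimensions [M].

Left side: [L M T^-2]
Right side: [L M T^-2]

Both sides have the same dimensions, so the equation is dimensionally consistent.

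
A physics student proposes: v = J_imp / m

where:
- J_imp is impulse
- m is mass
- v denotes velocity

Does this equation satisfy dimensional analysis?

Yes

J_imp (impulse) has dimensions [L M T^-1].
m (mass) has dimensions [M].
v (velocity) has dimensions [L T^-1].

Left side: [L T^-1]
Right side: [L T^-1]

Both sides have the same dimensions, so the equation is dimensionally consistent.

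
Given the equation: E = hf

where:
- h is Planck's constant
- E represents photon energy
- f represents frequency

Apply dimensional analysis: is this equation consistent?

Yes

h (Planck's constant) has dimensions [L^2 M T^-1].
E (photon energy) has dimensions [L^2 M T^-2].
f (frequency) has dimensions [T^-1].

Left side: [L^2 M T^-2]
Right side: [L^2 M T^-2]

Both sides have the same dimensions, so the equation is dimensionally consistent.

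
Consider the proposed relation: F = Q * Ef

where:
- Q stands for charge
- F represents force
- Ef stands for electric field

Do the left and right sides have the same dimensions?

Yes

Q (charge) has dimensions [I T].
F (force) has dimensions [L M T^-2].
Ef (electric field) has dimensions [I^-1 L M T^-3].

Left side: [L M T^-2]
Right side: [L M T^-2]

Both sides have the same dimensions, so the equation is dimensionally consistent.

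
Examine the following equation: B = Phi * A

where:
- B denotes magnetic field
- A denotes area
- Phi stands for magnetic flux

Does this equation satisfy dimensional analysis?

No

B (magnetic field) has dimensions [I^-1 M T^-2].
A (area) has dimensions [L^2].
Phi (magnetic flux) has dimensions [I^-1 L^2 M T^-2].

Left side: [I^-1 M T^-2]
Right side: [I^-1 L^4 M T^-2]

The two sides have different dimensions, so the equation is NOT dimensionally consistent.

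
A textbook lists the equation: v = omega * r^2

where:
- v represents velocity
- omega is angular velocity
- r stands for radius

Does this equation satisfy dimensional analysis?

No

v (velocity) has dimensions [L T^-1].
omega (angular velocity) has dimensions [T^-1].
r (radius) has dimensions [L].

Left side: [L T^-1]
Right side: [L^2 T^-1]

The two sides have different dimensions, so the equation is NOT dimensionally consistent.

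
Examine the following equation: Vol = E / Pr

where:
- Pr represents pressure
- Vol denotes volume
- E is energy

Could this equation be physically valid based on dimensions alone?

Yes

Pr (pressure) has dimensions [L^-1 M T^-2].
Vol (volume) has dimensions [L^3].
E (energy) has dimensions [L^2 M T^-2].

Left side: [L^3]
Right side: [L^3]

Both sides have the same dimensions, so the equation is dimensionally consistent.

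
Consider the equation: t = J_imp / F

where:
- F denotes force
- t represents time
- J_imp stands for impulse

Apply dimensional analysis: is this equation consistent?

Yes

F (force) has dimensions [L M T^-2].
t (time) has dimensions [T].
J_imp (impulse) has dimensions [L M T^-1].

Left side: [T]
Right side: [T]

Both sides have the same dimensions, so the equation is dimensionally consistent.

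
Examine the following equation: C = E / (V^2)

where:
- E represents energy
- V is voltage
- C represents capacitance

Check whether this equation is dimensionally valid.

Yes

E (energy) has dimensions [L^2 M T^-2].
V (voltage) has dimensions [I^-1 L^2 M T^-3].
C (capacitance) has dimensions [I^2 L^-2 M^-1 T^4].

Left side: [I^2 L^-2 M^-1 T^4]
Right side: [I^2 L^-2 M^-1 T^4]

Both sides have the same dimensions, so the equation is dimensionally consistent.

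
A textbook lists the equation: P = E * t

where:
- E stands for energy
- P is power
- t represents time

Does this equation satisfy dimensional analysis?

No

E (energy) has dimensions [L^2 M T^-2].
P (power) has dimensions [L^2 M T^-3].
t (time) has dimensions [T].

Left side: [L^2 M T^-3]
Right side: [L^2 M T^-1]

The two sides have different dimensions, so the equation is NOT dimensionally consistent.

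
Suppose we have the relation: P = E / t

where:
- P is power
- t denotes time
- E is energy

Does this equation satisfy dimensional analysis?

Yes

P (power) has dimensions [L^2 M T^-3].
t (time) has dimensions [T].
E (energy) has dimensions [L^2 M T^-2].

Left side: [L^2 M T^-3]
Right side: [L^2 M T^-3]

Both sides have the same dimensions, so the equation is dimensionally consistent.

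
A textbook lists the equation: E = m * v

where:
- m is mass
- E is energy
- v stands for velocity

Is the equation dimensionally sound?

No

m (mass) has dimensions [M].
E (energy) has dimensions [L^2 M T^-2].
v (velocity) has dimensions [L T^-1].

Left side: [L^2 M T^-2]
Right side: [L M T^-1]

The two sides have different dimensions, so the equation is NOT dimensionally consistent.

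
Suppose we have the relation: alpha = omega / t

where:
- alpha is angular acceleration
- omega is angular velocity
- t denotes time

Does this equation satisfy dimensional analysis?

Yes

alpha (angular acceleration) has dimensions [T^-2].
omega (angular velocity) has dimensions [T^-1].
t (time) has dimensions [T].

Left side: [T^-2]
Right side: [T^-2]

Both sides have the same dimensions, so the equation is dimensionally consistent.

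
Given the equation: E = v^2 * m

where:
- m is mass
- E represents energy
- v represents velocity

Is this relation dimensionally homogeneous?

Yes

m (mass) has dimensions [M].
E (energy) has dimensions [L^2 M T^-2].
v (velocity) has dimensions [L T^-1].

Left side: [L^2 M T^-2]
Right side: [L^2 M T^-2]

Both sides have the same dimensions, so the equation is dimensionally consistent.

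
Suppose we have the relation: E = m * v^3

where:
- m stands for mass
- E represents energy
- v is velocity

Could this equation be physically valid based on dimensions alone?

No

m (mass) has dimensions [M].
E (energy) has dimensions [L^2 M T^-2].
v (velocity) has dimensions [L T^-1].

Left side: [L^2 M T^-2]
Right side: [L^3 M T^-3]

The two sides have different dimensions, so the equation is NOT dimensionally consistent.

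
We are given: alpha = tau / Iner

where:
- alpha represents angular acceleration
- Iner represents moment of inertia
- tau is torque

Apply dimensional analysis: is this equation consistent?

Yes

alpha (angular acceleration) has dimensions [T^-2].
Iner (moment of inertia) has dimensions [L^2 M].
tau (torque) has dimensions [L^2 M T^-2].

Left side: [T^-2]
Right side: [T^-2]

Both sides have the same dimensions, so the equation is dimensionally consistent.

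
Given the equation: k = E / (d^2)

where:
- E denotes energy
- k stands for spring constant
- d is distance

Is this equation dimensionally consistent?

Yes

E (energy) has dimensions [L^2 M T^-2].
k (spring constant) has dimensions [M T^-2].
d (distance) has dimensions [L].

Left side: [M T^-2]
Right side: [M T^-2]

Both sides have the same dimensions, so the equation is dimensionally consistent.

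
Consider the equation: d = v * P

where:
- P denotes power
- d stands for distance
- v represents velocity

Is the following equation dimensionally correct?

No

P (power) has dimensions [L^2 M T^-3].
d (distance) has dimensions [L].
v (velocity) has dimensions [L T^-1].

Left side: [L]
Right side: [L^3 M T^-4]

The two sides have different dimensions, so the equation is NOT dimensionally consistent.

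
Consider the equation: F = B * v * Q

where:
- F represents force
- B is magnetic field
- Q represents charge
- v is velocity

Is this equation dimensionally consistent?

Yes

F (force) has dimensions [L M T^-2].
B (magnetic field) has dimensions [I^-1 M T^-2].
Q (charge) has dimensions [I T].
v (velocity) has dimensions [L T^-1].

Left side: [L M T^-2]
Right side: [L M T^-2]

Both sides have the same dimensions, so the equation is dimensionally consistent.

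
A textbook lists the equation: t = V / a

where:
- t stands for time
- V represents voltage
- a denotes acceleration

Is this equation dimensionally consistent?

No

t (time) has dimensions [T].
V (voltage) has dimensions [I^-1 L^2 M T^-3].
a (acceleration) has dimensions [L T^-2].

Left side: [T]
Right side: [I^-1 L M T^-1]

The two sides have different dimensions, so the equation is NOT dimensionally consistent.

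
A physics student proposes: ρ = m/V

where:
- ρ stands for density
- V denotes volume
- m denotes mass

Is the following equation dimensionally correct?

Yes

ρ (density) has dimensions [L^-3 M].
V (volume) has dimensions [L^3].
m (mass) has dimensions [M].

Left side: [L^-3 M]
Right side: [L^-3 M]

Both sides have the same dimensions, so the equation is dimensionally consistent.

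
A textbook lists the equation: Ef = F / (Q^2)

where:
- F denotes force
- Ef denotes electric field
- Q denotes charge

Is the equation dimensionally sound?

No

F (force) has dimensions [L M T^-2].
Ef (electric field) has dimensions [I^-1 L M T^-3].
Q (charge) has dimensions [I T].

Left side: [I^-1 L M T^-3]
Right side: [I^-2 L M T^-4]

The two sides have different dimensions, so the equation is NOT dimensionally consistent.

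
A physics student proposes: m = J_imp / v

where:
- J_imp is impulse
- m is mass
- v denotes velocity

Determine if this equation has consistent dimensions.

Yes

J_imp (impulse) has dimensions [L M T^-1].
m (mass) has dimensions [M].
v (velocity) has dimensions [L T^-1].

Left side: [M]
Right side: [M]

Both sides have the same dimensions, so the equation is dimensionally consistent.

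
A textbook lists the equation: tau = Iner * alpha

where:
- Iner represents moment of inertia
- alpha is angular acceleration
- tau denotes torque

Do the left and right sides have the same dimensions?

Yes

Iner (moment of inertia) has dimensions [L^2 M].
alpha (angular acceleration) has dimensions [T^-2].
tau (torque) has dimensions [L^2 M T^-2].

Left side: [L^2 M T^-2]
Right side: [L^2 M T^-2]

Both sides have the same dimensions, so the equation is dimensionally consistent.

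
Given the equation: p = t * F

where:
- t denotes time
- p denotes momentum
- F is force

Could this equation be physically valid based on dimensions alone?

Yes

t (time) has dimensions [T].
p (momentum) has dimensions [L M T^-1].
F (force) has dimensions [L M T^-2].

Left side: [L M T^-1]
Right side: [L M T^-1]

Both sides have the same dimensions, so the equation is dimensionally consistent.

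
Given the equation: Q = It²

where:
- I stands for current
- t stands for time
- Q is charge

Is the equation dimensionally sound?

No

I (current) has dimensions [I].
t (time) has dimensions [T].
Q (charge) has dimensions [I T].

Left side: [I T]
Right side: [I T^2]

The two sides have different dimensions, so the equation is NOT dimensionally consistent.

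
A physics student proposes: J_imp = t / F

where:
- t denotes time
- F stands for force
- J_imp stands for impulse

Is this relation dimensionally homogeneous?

No

t (time) has dimensions [T].
F (force) has dimensions [L M T^-2].
J_imp (impulse) has dimensions [L M T^-1].

Left side: [L M T^-1]
Right side: [L^-1 M^-1 T^3]

The two sides have different dimensions, so the equation is NOT dimensionally consistent.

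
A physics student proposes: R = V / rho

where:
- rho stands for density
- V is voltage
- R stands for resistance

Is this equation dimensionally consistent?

No

rho (density) has dimensions [L^-3 M].
V (voltage) has dimensions [I^-1 L^2 M T^-3].
R (resistance) has dimensions [I^-2 L^2 M T^-3].

Left side: [I^-2 L^2 M T^-3]
Right side: [I^-1 L^5 T^-3]

The two sides have different dimensions, so the equation is NOT dimensionally consistent.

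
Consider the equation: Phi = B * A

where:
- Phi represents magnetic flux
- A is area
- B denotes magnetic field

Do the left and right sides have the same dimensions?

Yes

Phi (magnetic flux) has dimensions [I^-1 L^2 M T^-2].
A (area) has dimensions [L^2].
B (magnetic field) has dimensions [I^-1 M T^-2].

Left side: [I^-1 L^2 M T^-2]
Right side: [I^-1 L^2 M T^-2]

Both sides have the same dimensions, so the equation is dimensionally consistent.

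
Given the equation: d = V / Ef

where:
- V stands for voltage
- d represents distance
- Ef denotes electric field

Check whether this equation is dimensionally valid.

Yes

V (voltage) has dimensions [I^-1 L^2 M T^-3].
d (distance) has dimensions [L].
Ef (electric field) has dimensions [I^-1 L M T^-3].

Left side: [L]
Right side: [L]

Both sides have the same dimensions, so the equation is dimensionally consistent.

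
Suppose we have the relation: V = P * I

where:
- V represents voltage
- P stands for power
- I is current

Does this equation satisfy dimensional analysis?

No

V (voltage) has dimensions [I^-1 L^2 M T^-3].
P (power) has dimensions [L^2 M T^-3].
I (current) has dimensions [I].

Left side: [I^-1 L^2 M T^-3]
Right side: [I L^2 M T^-3]

The two sides have different dimensions, so the equation is NOT dimensionally consistent.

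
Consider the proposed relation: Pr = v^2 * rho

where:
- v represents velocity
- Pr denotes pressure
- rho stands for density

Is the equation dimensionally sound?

Yes

v (velocity) has dimensions [L T^-1].
Pr (pressure) has dimensions [L^-1 M T^-2].
rho (density) has dimensions [L^-3 M].

Left side: [L^-1 M T^-2]
Right side: [L^-1 M T^-2]

Both sides have the same dimensions, so the equation is dimensionally consistent.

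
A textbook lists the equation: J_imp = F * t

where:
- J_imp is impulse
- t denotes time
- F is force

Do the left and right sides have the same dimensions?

Yes

J_imp (impulse) has dimensions [L M T^-1].
t (time) has dimensions [T].
F (force) has dimensions [L M T^-2].

Left side: [L M T^-1]
Right side: [L M T^-1]

Both sides have the same dimensions, so the equation is dimensionally consistent.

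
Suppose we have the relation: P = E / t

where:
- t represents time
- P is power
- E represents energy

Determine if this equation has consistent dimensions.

Yes

t (time) has dimensions [T].
P (power) has dimensions [L^2 M T^-3].
E (energy) has dimensions [L^2 M T^-2].

Left side: [L^2 M T^-3]
Right side: [L^2 M T^-3]

Both sides have the same dimensions, so the equation is dimensionally consistent.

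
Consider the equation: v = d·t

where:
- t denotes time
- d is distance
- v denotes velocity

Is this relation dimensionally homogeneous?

No

t (time) has dimensions [T].
d (distance) has dimensions [L].
v (velocity) has dimensions [L T^-1].

Left side: [L T^-1]
Right side: [L T]

The two sides have different dimensions, so the equation is NOT dimensionally consistent.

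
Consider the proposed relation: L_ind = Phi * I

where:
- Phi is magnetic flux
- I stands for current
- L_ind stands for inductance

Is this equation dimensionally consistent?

No

Phi (magnetic flux) has dimensions [I^-1 L^2 M T^-2].
I (current) has dimensions [I].
L_ind (inductance) has dimensions [I^-2 L^2 M T^-2].

Left side: [I^-2 L^2 M T^-2]
Right side: [L^2 M T^-2]

The two sides have different dimensions, so the equation is NOT dimensionally consistent.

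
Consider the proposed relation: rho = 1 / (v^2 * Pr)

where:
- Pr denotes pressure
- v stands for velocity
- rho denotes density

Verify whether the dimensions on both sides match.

No

Pr (pressure) has dimensions [L^-1 M T^-2].
v (velocity) has dimensions [L T^-1].
rho (density) has dimensions [L^-3 M].

Left side: [L^-3 M]
Right side: [L^-1 M^-1 T^4]

The two sides have different dimensions, so the equation is NOT dimensionally consistent.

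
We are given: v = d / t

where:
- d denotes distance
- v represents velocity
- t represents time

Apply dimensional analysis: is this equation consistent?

Yes

d (distance) has dimensions [L].
v (velocity) has dimensions [L T^-1].
t (time) has dimensions [T].

Left side: [L T^-1]
Right side: [L T^-1]

Both sides have the same dimensions, so the equation is dimensionally consistent.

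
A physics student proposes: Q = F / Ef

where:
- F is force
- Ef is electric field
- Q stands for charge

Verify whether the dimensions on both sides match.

Yes

F (force) has dimensions [L M T^-2].
Ef (electric field) has dimensions [I^-1 L M T^-3].
Q (charge) has dimensions [I T].

Left side: [I T]
Right side: [I T]

Both sides have the same dimensions, so the equation is dimensionally consistent.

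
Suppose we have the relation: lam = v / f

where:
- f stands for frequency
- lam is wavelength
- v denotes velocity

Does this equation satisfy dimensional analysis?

Yes

f (frequency) has dimensions [T^-1].
lam (wavelength) has dimensions [L].
v (velocity) has dimensions [L T^-1].

Left side: [L]
Right side: [L]

Both sides have the same dimensions, so the equation is dimensionally consistent.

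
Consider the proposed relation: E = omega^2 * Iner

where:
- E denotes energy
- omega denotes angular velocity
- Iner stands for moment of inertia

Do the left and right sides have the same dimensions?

Yes

E (energy) has dimensions [L^2 M T^-2].
omega (angular velocity) has dimensions [T^-1].
Iner (moment of inertia) has dimensions [L^2 M].

Left side: [L^2 M T^-2]
Right side: [L^2 M T^-2]

Both sides have the same dimensions, so the equation is dimensionally consistent.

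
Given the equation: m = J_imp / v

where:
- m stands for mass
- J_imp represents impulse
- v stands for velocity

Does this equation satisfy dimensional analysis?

Yes

m (mass) has dimensions [M].
J_imp (impulse) has dimensions [L M T^-1].
v (velocity) has dimensions [L T^-1].

Left side: [M]
Right side: [M]

Both sides have the same dimensions, so the equation is dimensionally consistent.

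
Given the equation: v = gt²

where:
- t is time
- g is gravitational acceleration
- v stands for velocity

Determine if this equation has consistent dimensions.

No

t (time) has dimensions [T].
g (gravitational acceleration) has dimensions [L T^-2].
v (velocity) has dimensions [L T^-1].

Left side: [L T^-1]
Right side: [L]

The two sides have different dimensions, so the equation is NOT dimensionally consistent.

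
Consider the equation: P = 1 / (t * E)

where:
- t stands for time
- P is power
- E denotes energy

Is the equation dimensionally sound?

No

t (time) has dimensions [T].
P (power) has dimensions [L^2 M T^-3].
E (energy) has dimensions [L^2 M T^-2].

Left side: [L^2 M T^-3]
Right side: [L^-2 M^-1 T]

The two sides have different dimensions, so the equation is NOT dimensionally consistent.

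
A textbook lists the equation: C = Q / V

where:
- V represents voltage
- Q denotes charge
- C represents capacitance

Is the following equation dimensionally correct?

Yes

V (voltage) has dimensions [I^-1 L^2 M T^-3].
Q (charge) has dimensions [I T].
C (capacitance) has dimensions [I^2 L^-2 M^-1 T^4].

Left side: [I^2 L^-2 M^-1 T^4]
Right side: [I^2 L^-2 M^-1 T^4]

Both sides have the same dimensions, so the equation is dimensionally consistent.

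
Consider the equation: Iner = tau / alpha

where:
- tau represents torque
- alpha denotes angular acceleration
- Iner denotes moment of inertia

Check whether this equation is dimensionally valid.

Yes

tau (torque) has dimensions [L^2 M T^-2].
alpha (angular acceleration) has dimensions [T^-2].
Iner (moment of inertia) has dimensions [L^2 M].

Left side: [L^2 M]
Right side: [L^2 M]

Both sides have the same dimensions, so the equation is dimensionally consistent.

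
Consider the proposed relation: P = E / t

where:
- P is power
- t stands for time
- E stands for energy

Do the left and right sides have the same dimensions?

Yes

P (power) has dimensions [L^2 M T^-3].
t (time) has dimensions [T].
E (energy) has dimensions [L^2 M T^-2].

Left side: [L^2 M T^-3]
Right side: [L^2 M T^-3]

Both sides have the same dimensions, so the equation is dimensionally consistent.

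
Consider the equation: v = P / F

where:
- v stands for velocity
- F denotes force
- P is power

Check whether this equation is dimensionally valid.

Yes

v (velocity) has dimensions [L T^-1].
F (force) has dimensions [L M T^-2].
P (power) has dimensions [L^2 M T^-3].

Left side: [L T^-1]
Right side: [L T^-1]

Both sides have the same dimensions, so the equation is dimensionally consistent.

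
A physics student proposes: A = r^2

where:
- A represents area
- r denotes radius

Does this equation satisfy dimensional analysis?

Yes

A (area) has dimensions [L^2].
r (radius) has dimensions [L].

Left side: [L^2]
Right side: [L^2]

Both sides have the same dimensions, so the equation is dimensionally consistent.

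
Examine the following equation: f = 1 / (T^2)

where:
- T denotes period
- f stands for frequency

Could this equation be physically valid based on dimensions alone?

No

T (period) has dimensions [T].
f (frequency) has dimensions [T^-1].

Left side: [T^-1]
Right side: [T^-2]

The two sides have different dimensions, so the equation is NOT dimensionally consistent.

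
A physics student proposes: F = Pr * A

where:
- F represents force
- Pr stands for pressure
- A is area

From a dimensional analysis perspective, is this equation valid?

Yes

F (force) has dimensions [L M T^-2].
Pr (pressure) has dimensions [L^-1 M T^-2].
A (area) has dimensions [L^2].

Left side: [L M T^-2]
Right side: [L M T^-2]

Both sides have the same dimensions, so the equation is dimensionally consistent.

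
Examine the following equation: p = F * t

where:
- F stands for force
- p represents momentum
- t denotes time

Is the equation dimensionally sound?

Yes

F (force) has dimensions [L M T^-2].
p (momentum) has dimensions [L M T^-1].
t (time) has dimensions [T].

Left side: [L M T^-1]
Right side: [L M T^-1]

Both sides have the same dimensions, so the equation is dimensionally consistent.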